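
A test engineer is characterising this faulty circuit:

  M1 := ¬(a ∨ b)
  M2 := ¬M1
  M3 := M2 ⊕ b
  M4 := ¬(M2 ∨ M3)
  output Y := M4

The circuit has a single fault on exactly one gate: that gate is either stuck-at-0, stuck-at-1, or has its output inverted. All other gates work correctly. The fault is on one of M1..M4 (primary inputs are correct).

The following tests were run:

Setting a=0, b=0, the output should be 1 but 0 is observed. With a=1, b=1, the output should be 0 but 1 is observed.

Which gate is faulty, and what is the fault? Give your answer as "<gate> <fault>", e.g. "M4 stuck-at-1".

M4 inverted output

Fault-free values for test 1 (a=0, b=0): M1=1, M2=0, M3=0, M4=1, giving Y=1. Observed 0.
Test 1: faults giving observed 0 are {M1 stuck-at-0, M1 inverted output, M2 stuck-at-1, M2 inverted output, M3 stuck-at-1, M3 inverted output, M4 stuck-at-0, M4 inverted output}.
Test 2 (a=1, b=1): fault-free M1=0, M2=1, M3=0, M4=0 → 0; observed 1. Eliminates M1 stuck-at-0, M1 inverted output, M2 stuck-at-1, M2 inverted output, M3 stuck-at-1, M3 inverted output, M4 stuck-at-0.
Only M4 inverted output is consistent with every test.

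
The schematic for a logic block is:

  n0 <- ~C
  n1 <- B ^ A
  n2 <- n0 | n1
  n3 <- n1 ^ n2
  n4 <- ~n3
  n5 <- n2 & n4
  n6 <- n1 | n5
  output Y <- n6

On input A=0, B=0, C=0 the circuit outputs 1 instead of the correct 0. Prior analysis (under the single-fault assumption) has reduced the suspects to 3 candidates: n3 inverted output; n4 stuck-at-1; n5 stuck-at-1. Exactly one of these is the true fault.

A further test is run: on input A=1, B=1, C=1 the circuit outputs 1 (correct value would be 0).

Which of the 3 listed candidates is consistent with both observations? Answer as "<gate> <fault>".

Evaluate each candidate on input A=1, B=1, C=1:
  n3 inverted output: n0=0, n1=0, n2=0, n3=1 [inverted output], n4=0, n5=0, n6=0 → 0 — eliminated
  n4 stuck-at-1: n0=0, n1=0, n2=0, n3=0, n4=1 [stuck-at-1], n5=0, n6=0 → 0 — eliminated
  n5 stuck-at-1: n0=0, n1=0, n2=0, n3=0, n4=1, n5=1 [stuck-at-1], n6=1 → 1 — matches
Only n5 stuck-at-1 reproduces the observed 1.

n5 stuck-at-1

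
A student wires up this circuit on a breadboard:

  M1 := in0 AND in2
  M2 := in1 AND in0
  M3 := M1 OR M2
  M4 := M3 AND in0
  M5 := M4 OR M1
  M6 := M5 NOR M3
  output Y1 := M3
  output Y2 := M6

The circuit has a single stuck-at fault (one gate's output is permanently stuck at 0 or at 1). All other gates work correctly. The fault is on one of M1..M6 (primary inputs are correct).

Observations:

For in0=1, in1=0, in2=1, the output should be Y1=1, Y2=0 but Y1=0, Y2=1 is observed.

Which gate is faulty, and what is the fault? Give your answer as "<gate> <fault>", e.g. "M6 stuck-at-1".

Fault-free values for test 1 (in0=1, in1=0, in2=1): M1=1, M2=0, M3=1, M4=1, M5=1, M6=0, giving Y1=1, Y2=0. Observed Y1=0, Y2=1.
Test 1: faults giving observed Y1=0, Y2=1 are {M1 stuck-at-0}.
Only M1 stuck-at-0 is consistent with every test.

M1 stuck-at-0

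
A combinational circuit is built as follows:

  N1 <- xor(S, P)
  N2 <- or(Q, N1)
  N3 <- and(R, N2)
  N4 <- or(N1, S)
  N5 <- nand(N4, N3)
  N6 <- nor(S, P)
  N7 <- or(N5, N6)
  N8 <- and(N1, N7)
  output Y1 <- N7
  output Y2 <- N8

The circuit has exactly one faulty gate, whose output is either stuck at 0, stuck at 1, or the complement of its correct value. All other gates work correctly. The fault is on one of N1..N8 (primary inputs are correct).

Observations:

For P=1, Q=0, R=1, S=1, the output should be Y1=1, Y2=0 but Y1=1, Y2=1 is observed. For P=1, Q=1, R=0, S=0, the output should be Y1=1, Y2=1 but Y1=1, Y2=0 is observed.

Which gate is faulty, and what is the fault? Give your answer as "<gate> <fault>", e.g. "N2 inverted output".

N8 inverted output

Fault-free values for test 1 (P=1, Q=0, R=1, S=1): N1=0, N2=0, N3=0, N4=1, N5=1, N6=0, N7=1, N8=0, giving Y1=1, Y2=0. Observed Y1=1, Y2=1.
Test 1: faults giving observed Y1=1, Y2=1 are {N8 stuck-at-1, N8 inverted output}.
Test 2 (P=1, Q=1, R=0, S=0): fault-free N1=1, N2=1, N3=0, N4=1, N5=1, N6=0, N7=1, N8=1 → Y1=1, Y2=1; observed Y1=1, Y2=0. Eliminates N8 stuck-at-1.
Only N8 inverted output is consistent with every test.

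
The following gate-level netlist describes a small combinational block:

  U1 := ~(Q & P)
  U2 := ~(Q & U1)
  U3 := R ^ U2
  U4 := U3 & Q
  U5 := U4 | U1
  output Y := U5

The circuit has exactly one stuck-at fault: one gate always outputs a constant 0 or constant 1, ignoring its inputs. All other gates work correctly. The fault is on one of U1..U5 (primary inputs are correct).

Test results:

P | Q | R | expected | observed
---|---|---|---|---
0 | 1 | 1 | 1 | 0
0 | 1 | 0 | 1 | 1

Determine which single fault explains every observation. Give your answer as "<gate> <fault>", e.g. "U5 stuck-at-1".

Fault-free values for test 1 (P=0, Q=1, R=1): U1=1, U2=0, U3=1, U4=1, U5=1, giving Y=1. Observed 0.
Test 1: faults giving observed 0 are {U1 stuck-at-0, U5 stuck-at-0}.
Test 2 (P=0, Q=1, R=0): fault-free U1=1, U2=0, U3=0, U4=0, U5=1 → 1; observed 1. Eliminates U5 stuck-at-0.
Only U1 stuck-at-0 is consistent with every test.

U1 stuck-at-0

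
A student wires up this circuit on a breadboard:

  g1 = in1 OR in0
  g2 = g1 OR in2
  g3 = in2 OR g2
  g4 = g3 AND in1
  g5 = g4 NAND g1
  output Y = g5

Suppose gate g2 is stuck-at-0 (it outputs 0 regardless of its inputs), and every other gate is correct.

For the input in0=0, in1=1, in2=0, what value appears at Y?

1

Propagate with g2 forced: g1=1, g2=0 [stuck-at-0], g3=0, g4=0, g5=1.
So Y = 1. (Without the fault it would be 0.)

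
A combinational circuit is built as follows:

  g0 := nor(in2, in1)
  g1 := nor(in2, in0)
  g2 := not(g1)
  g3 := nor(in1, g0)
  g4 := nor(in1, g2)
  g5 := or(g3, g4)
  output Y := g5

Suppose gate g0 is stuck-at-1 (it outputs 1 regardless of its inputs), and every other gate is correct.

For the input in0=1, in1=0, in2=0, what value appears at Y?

0

Propagate with g0 forced: g0=1 [stuck-at-1], g1=0, g2=1, g3=0, g4=0, g5=0.
So Y = 0. (Same as the fault-free value — the fault is masked on this input.)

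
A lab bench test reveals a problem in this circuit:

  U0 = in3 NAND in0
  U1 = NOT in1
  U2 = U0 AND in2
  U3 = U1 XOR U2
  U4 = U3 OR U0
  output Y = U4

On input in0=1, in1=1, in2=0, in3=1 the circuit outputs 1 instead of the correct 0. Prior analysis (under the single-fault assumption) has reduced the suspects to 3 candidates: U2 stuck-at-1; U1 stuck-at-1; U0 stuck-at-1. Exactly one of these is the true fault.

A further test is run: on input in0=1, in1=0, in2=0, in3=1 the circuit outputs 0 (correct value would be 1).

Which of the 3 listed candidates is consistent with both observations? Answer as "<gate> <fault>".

Evaluate each candidate on input in0=1, in1=0, in2=0, in3=1:
  U2 stuck-at-1: U0=0, U1=1, U2=1 [stuck-at-1], U3=0, U4=0 → 0 — matches
  U1 stuck-at-1: U0=0, U1=1 [stuck-at-1], U2=0, U3=1, U4=1 → 1 — eliminated
  U0 stuck-at-1: U0=1 [stuck-at-1], U1=1, U2=0, U3=1, U4=1 → 1 — eliminated
Only U2 stuck-at-1 reproduces the observed 0.

U2 stuck-at-1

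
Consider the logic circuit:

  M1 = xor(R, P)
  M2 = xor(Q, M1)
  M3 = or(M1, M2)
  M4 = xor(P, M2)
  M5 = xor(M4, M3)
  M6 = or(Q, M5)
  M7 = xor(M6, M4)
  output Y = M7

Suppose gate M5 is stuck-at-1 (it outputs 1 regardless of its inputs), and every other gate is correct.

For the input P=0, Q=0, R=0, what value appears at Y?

1

Propagate with M5 forced: M1=0, M2=0, M3=0, M4=0, M5=1 [stuck-at-1], M6=1, M7=1.
So Y = 1. (Without the fault it would be 0.)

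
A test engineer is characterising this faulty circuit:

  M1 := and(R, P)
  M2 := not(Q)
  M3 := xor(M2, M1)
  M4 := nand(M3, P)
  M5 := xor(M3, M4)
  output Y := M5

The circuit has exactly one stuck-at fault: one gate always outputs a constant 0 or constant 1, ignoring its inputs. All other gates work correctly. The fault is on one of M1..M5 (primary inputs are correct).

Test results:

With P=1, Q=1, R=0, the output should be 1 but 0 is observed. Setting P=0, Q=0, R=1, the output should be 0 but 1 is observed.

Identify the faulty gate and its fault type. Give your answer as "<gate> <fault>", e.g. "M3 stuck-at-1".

M4 stuck-at-0

Fault-free values for test 1 (P=1, Q=1, R=0): M1=0, M2=0, M3=0, M4=1, M5=1, giving Y=1. Observed 0.
Test 1: faults giving observed 0 are {M4 stuck-at-0, M5 stuck-at-0}.
Test 2 (P=0, Q=0, R=1): fault-free M1=0, M2=1, M3=1, M4=1, M5=0 → 0; observed 1. Eliminates M5 stuck-at-0.
Only M4 stuck-at-0 is consistent with every test.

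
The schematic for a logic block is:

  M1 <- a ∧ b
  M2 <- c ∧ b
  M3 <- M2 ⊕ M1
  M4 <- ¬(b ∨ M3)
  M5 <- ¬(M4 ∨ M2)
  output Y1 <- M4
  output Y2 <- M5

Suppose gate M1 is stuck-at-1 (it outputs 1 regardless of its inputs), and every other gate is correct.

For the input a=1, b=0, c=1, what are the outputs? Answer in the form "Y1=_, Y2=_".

Propagate with M1 forced: M1=1 [stuck-at-1], M2=0, M3=1, M4=0, M5=1.
So the outputs are Y1=0, Y2=1. (Without the fault they would be Y1=1, Y2=0.)

Y1=0, Y2=1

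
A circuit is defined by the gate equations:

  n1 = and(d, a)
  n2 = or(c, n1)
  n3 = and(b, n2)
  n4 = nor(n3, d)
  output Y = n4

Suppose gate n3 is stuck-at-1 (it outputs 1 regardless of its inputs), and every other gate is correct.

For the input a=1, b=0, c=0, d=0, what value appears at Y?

Propagate with n3 forced: n1=0, n2=0, n3=1 [stuck-at-1], n4=0.
So Y = 0. (Without the fault it would be 1.)

0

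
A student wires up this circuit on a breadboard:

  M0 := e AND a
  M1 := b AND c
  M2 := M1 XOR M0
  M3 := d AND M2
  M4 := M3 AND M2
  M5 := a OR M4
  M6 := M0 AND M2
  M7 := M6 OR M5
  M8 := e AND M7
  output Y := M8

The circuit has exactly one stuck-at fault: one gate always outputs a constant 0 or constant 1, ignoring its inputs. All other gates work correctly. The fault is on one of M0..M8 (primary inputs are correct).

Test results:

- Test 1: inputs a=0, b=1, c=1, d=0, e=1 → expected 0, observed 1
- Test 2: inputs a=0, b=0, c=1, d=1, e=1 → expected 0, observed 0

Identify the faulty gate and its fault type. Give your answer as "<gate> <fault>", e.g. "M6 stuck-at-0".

M3 stuck-at-1

Fault-free values for test 1 (a=0, b=1, c=1, d=0, e=1): M0=0, M1=1, M2=1, M3=0, M4=0, M5=0, M6=0, M7=0, M8=0, giving Y=0. Observed 1.
Test 1: faults giving observed 1 are {M3 stuck-at-1, M4 stuck-at-1, M5 stuck-at-1, M6 stuck-at-1, M7 stuck-at-1, M8 stuck-at-1}.
Test 2 (a=0, b=0, c=1, d=1, e=1): fault-free M0=0, M1=0, M2=0, M3=0, M4=0, M5=0, M6=0, M7=0, M8=0 → 0; observed 0. Eliminates M4 stuck-at-1, M5 stuck-at-1, M6 stuck-at-1, M7 stuck-at-1, M8 stuck-at-1.
Only M3 stuck-at-1 is consistent with every test.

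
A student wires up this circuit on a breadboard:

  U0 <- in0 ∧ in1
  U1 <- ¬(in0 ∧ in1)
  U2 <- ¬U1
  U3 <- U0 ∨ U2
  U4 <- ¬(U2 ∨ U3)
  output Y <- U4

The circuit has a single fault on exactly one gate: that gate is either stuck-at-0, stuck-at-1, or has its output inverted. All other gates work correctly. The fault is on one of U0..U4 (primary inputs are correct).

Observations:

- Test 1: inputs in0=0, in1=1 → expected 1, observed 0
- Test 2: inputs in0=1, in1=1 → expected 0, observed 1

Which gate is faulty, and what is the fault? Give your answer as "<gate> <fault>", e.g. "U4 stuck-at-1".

Fault-free values for test 1 (in0=0, in1=1): U0=0, U1=1, U2=0, U3=0, U4=1, giving Y=1. Observed 0.
Test 1: faults giving observed 0 are {U0 stuck-at-1, U0 inverted output, U1 stuck-at-0, U1 inverted output, U2 stuck-at-1, U2 inverted output, U3 stuck-at-1, U3 inverted output, U4 stuck-at-0, U4 inverted output}.
Test 2 (in0=1, in1=1): fault-free U0=1, U1=0, U2=1, U3=1, U4=0 → 0; observed 1. Eliminates U0 stuck-at-1, U0 inverted output, U1 stuck-at-0, U1 inverted output, U2 stuck-at-1, U2 inverted output, U3 stuck-at-1, U3 inverted output, U4 stuck-at-0.
Only U4 inverted output is consistent with every test.

U4 inverted output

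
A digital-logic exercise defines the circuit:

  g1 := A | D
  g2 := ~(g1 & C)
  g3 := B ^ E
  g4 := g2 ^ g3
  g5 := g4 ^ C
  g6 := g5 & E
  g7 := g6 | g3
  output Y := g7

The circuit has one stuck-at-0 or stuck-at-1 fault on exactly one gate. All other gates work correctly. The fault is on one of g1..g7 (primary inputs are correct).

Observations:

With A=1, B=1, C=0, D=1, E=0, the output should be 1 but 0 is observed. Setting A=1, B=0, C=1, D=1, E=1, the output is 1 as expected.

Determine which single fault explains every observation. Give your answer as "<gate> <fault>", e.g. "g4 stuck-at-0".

g3 stuck-at-0

Fault-free values for test 1 (A=1, B=1, C=0, D=1, E=0): g1=1, g2=1, g3=1, g4=0, g5=0, g6=0, g7=1, giving Y=1. Observed 0.
Test 1: faults giving observed 0 are {g3 stuck-at-0, g7 stuck-at-0}.
Test 2 (A=1, B=0, C=1, D=1, E=1): fault-free g1=1, g2=0, g3=1, g4=1, g5=0, g6=0, g7=1 → 1; observed 1. Eliminates g7 stuck-at-0.
Only g3 stuck-at-0 is consistent with every test.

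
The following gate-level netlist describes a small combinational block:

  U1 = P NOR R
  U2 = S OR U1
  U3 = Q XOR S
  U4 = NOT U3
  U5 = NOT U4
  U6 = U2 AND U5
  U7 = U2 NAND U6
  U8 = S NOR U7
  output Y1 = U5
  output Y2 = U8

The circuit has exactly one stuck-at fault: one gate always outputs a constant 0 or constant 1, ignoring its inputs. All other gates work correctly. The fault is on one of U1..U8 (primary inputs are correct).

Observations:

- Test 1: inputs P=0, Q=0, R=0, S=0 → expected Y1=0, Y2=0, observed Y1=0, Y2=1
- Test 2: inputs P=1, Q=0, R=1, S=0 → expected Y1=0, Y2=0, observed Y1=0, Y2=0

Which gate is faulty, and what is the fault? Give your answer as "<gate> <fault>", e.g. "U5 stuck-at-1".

Fault-free values for test 1 (P=0, Q=0, R=0, S=0): U1=1, U2=1, U3=0, U4=1, U5=0, U6=0, U7=1, U8=0, giving Y1=0, Y2=0. Observed Y1=0, Y2=1.
Test 1: faults giving observed Y1=0, Y2=1 are {U6 stuck-at-1, U7 stuck-at-0, U8 stuck-at-1}.
Test 2 (P=1, Q=0, R=1, S=0): fault-free U1=0, U2=0, U3=0, U4=1, U5=0, U6=0, U7=1, U8=0 → Y1=0, Y2=0; observed Y1=0, Y2=0. Eliminates U7 stuck-at-0, U8 stuck-at-1.
Only U6 stuck-at-1 is consistent with every test.

U6 stuck-at-1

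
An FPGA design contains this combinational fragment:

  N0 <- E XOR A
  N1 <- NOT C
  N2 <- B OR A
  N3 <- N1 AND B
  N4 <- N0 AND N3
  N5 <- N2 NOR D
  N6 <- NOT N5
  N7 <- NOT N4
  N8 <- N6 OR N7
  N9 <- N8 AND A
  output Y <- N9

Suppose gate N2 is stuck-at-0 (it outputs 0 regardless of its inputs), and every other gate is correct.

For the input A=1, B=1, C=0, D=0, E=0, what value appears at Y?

0

Propagate with N2 forced: N0=1, N1=1, N2=0 [stuck-at-0], N3=1, N4=1, N5=1, N6=0, N7=0, N8=0, N9=0.
So Y = 0. (Without the fault it would be 1.)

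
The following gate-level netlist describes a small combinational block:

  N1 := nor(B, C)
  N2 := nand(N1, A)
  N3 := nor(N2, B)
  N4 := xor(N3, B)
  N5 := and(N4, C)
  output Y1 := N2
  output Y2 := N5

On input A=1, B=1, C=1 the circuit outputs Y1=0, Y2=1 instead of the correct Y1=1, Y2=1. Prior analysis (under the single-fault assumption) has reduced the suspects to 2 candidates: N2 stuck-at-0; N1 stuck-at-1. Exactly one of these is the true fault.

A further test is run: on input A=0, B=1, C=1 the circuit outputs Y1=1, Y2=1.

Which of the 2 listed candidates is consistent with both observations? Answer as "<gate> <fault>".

N1 stuck-at-1

Evaluate each candidate on input A=0, B=1, C=1:
  N2 stuck-at-0: N1=0, N2=0 [stuck-at-0], N3=0, N4=1, N5=1 → Y1=0, Y2=1 — eliminated
  N1 stuck-at-1: N1=1 [stuck-at-1], N2=1, N3=0, N4=1, N5=1 → Y1=1, Y2=1 — matches
Only N1 stuck-at-1 reproduces the observed Y1=1, Y2=1.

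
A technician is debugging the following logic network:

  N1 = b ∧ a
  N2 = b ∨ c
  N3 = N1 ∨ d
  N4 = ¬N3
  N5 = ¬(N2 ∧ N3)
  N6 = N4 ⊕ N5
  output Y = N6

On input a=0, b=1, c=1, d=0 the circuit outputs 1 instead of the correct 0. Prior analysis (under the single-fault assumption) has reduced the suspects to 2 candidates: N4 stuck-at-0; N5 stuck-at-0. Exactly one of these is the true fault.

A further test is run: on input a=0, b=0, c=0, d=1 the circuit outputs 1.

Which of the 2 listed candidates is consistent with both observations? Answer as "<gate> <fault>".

Evaluate each candidate on input a=0, b=0, c=0, d=1:
  N4 stuck-at-0: N1=0, N2=0, N3=1, N4=0 [stuck-at-0], N5=1, N6=1 → 1 — matches
  N5 stuck-at-0: N1=0, N2=0, N3=1, N4=0, N5=0 [stuck-at-0], N6=0 → 0 — eliminated
Only N4 stuck-at-0 reproduces the observed 1.

N4 stuck-at-0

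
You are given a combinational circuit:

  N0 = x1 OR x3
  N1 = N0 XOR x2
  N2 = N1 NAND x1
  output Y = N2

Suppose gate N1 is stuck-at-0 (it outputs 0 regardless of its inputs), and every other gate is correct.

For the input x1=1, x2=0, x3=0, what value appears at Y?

Propagate with N1 forced: N0=1, N1=0 [stuck-at-0], N2=1.
So Y = 1. (Without the fault it would be 0.)

1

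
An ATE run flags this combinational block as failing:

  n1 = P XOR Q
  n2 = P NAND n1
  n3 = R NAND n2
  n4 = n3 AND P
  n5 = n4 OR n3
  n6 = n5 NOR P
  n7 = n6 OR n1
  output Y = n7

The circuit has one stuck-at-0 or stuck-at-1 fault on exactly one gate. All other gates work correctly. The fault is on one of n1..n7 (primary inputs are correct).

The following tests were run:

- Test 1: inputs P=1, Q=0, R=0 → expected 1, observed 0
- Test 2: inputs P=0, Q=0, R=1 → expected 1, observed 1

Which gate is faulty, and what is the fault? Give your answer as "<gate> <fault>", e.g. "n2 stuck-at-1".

Fault-free values for test 1 (P=1, Q=0, R=0): n1=1, n2=0, n3=1, n4=1, n5=1, n6=0, n7=1, giving Y=1. Observed 0.
Test 1: faults giving observed 0 are {n1 stuck-at-0, n7 stuck-at-0}.
Test 2 (P=0, Q=0, R=1): fault-free n1=0, n2=1, n3=0, n4=0, n5=0, n6=1, n7=1 → 1; observed 1. Eliminates n7 stuck-at-0.
Only n1 stuck-at-0 is consistent with every test.

n1 stuck-at-0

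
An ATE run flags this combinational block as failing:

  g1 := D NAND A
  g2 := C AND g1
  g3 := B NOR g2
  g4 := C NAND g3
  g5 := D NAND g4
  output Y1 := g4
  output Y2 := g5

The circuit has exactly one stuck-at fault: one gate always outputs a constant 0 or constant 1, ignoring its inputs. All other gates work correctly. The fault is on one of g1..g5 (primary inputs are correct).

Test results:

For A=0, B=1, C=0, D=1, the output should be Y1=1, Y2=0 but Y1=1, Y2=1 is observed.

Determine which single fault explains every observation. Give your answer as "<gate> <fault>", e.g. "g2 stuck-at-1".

Fault-free values for test 1 (A=0, B=1, C=0, D=1): g1=1, g2=0, g3=0, g4=1, g5=0, giving Y1=1, Y2=0. Observed Y1=1, Y2=1.
Test 1: faults giving observed Y1=1, Y2=1 are {g5 stuck-at-1}.
Only g5 stuck-at-1 is consistent with every test.

g5 stuck-at-1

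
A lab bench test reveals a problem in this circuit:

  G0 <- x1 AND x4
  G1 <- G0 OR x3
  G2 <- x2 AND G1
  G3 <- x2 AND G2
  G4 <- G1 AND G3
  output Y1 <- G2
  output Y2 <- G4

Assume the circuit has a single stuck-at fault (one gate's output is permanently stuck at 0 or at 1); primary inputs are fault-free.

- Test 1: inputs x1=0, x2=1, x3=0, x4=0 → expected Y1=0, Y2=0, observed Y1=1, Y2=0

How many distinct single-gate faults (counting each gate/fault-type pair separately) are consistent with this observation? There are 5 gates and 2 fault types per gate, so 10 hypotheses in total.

1

Fault-free: G0=0, G1=0, G2=0, G3=0, G4=0 → Y1=0, Y2=0. Observed Y1=1, Y2=0.
  G0 stuck-at-0: output Y1=0, Y2=0 ✗
  G0 stuck-at-1: output Y1=1, Y2=1 ✗
  G1 stuck-at-0: output Y1=0, Y2=0 ✗
  G1 stuck-at-1: output Y1=1, Y2=1 ✗
  G2 stuck-at-0: output Y1=0, Y2=0 ✗
  G2 stuck-at-1: output Y1=1, Y2=0 ✓
  G3 stuck-at-0: output Y1=0, Y2=0 ✗
  G3 stuck-at-1: output Y1=0, Y2=0 ✗
  G4 stuck-at-0: output Y1=0, Y2=0 ✗
  G4 stuck-at-1: output Y1=0, Y2=1 ✗
Consistent faults: {G2 stuck-at-1} — 1 in all.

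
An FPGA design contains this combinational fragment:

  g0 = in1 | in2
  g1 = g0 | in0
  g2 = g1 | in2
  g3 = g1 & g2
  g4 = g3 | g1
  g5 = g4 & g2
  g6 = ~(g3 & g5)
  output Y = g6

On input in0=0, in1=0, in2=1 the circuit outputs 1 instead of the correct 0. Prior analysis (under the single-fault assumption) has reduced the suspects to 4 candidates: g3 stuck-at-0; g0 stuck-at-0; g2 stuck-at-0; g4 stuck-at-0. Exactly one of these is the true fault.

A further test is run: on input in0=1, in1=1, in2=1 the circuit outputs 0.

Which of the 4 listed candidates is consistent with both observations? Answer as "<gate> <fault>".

g0 stuck-at-0

Evaluate each candidate on input in0=1, in1=1, in2=1:
  g3 stuck-at-0: g0=1, g1=1, g2=1, g3=0 [stuck-at-0], g4=1, g5=1, g6=1 → 1 — eliminated
  g0 stuck-at-0: g0=0 [stuck-at-0], g1=1, g2=1, g3=1, g4=1, g5=1, g6=0 → 0 — matches
  g2 stuck-at-0: g0=1, g1=1, g2=0 [stuck-at-0], g3=0, g4=1, g5=0, g6=1 → 1 — eliminated
  g4 stuck-at-0: g0=1, g1=1, g2=1, g3=1, g4=0 [stuck-at-0], g5=0, g6=1 → 1 — eliminated
Only g0 stuck-at-0 reproduces the observed 0.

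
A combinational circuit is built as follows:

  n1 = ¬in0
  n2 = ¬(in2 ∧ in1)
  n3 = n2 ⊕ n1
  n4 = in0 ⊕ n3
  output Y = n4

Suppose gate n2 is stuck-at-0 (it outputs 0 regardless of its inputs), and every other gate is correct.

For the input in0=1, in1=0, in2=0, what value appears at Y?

1

Propagate with n2 forced: n1=0, n2=0 [stuck-at-0], n3=0, n4=1.
So Y = 1. (Without the fault it would be 0.)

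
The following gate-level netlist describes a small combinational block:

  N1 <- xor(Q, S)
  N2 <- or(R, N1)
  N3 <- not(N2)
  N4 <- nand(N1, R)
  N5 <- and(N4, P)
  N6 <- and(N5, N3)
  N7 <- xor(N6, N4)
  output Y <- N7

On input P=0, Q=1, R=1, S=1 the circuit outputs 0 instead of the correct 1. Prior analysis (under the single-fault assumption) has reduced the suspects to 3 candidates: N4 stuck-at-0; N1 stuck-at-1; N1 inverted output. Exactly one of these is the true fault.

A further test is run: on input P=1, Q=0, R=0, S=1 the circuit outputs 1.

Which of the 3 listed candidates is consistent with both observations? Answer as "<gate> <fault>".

N1 stuck-at-1

Evaluate each candidate on input P=1, Q=0, R=0, S=1:
  N4 stuck-at-0: N1=1, N2=1, N3=0, N4=0 [stuck-at-0], N5=0, N6=0, N7=0 → 0 — eliminated
  N1 stuck-at-1: N1=1 [stuck-at-1], N2=1, N3=0, N4=1, N5=1, N6=0, N7=1 → 1 — matches
  N1 inverted output: N1=0 [inverted output], N2=0, N3=1, N4=1, N5=1, N6=1, N7=0 → 0 — eliminated
Only N1 stuck-at-1 reproduces the observed 1.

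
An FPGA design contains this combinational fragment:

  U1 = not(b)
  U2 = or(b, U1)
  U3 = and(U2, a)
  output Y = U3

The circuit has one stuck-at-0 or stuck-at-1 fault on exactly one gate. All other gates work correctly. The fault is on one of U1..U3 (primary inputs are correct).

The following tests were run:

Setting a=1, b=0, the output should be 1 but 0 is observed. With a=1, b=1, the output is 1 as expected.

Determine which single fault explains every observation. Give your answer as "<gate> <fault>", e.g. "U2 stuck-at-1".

U1 stuck-at-0

Fault-free values for test 1 (a=1, b=0): U1=1, U2=1, U3=1, giving Y=1. Observed 0.
Test 1: faults giving observed 0 are {U1 stuck-at-0, U2 stuck-at-0, U3 stuck-at-0}.
Test 2 (a=1, b=1): fault-free U1=0, U2=1, U3=1 → 1; observed 1. Eliminates U2 stuck-at-0, U3 stuck-at-0.
Only U1 stuck-at-0 is consistent with every test.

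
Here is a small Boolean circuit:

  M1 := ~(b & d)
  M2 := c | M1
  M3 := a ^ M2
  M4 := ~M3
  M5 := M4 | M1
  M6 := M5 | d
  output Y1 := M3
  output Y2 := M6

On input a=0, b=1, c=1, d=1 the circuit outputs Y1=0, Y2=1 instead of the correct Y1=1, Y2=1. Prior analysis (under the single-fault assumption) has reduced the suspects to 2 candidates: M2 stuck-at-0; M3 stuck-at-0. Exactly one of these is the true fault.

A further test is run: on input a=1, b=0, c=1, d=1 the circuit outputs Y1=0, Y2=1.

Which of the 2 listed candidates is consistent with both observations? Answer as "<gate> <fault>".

M3 stuck-at-0

Evaluate each candidate on input a=1, b=0, c=1, d=1:
  M2 stuck-at-0: M1=1, M2=0 [stuck-at-0], M3=1, M4=0, M5=1, M6=1 → Y1=1, Y2=1 — eliminated
  M3 stuck-at-0: M1=1, M2=1, M3=0 [stuck-at-0], M4=1, M5=1, M6=1 → Y1=0, Y2=1 — matches
Only M3 stuck-at-0 reproduces the observed Y1=0, Y2=1.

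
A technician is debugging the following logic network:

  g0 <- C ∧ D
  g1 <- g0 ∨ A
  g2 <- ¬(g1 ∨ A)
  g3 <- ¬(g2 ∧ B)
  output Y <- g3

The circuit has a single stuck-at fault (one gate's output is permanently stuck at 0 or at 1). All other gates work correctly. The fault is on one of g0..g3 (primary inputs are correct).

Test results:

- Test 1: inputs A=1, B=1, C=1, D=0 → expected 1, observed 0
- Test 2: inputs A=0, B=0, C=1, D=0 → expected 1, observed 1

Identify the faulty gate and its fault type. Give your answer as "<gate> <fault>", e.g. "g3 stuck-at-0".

Fault-free values for test 1 (A=1, B=1, C=1, D=0): g0=0, g1=1, g2=0, g3=1, giving Y=1. Observed 0.
Test 1: faults giving observed 0 are {g2 stuck-at-1, g3 stuck-at-0}.
Test 2 (A=0, B=0, C=1, D=0): fault-free g0=0, g1=0, g2=1, g3=1 → 1; observed 1. Eliminates g3 stuck-at-0.
Only g2 stuck-at-1 is consistent with every test.

g2 stuck-at-1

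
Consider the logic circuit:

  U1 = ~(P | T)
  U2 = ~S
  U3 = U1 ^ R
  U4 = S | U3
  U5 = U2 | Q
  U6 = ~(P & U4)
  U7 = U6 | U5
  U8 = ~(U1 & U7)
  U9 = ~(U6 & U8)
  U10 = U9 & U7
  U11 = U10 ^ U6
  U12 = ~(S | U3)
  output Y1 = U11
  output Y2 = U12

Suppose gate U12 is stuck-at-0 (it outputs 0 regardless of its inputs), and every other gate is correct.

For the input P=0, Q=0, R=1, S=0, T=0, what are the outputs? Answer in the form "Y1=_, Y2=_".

Y1=0, Y2=0

Propagate with U12 forced: U1=1, U2=1, U3=0, U4=0, U5=1, U6=1, U7=1, U8=0, U9=1, U10=1, U11=0, U12=0 [stuck-at-0].
So the outputs are Y1=0, Y2=0. (Without the fault they would be Y1=0, Y2=1.)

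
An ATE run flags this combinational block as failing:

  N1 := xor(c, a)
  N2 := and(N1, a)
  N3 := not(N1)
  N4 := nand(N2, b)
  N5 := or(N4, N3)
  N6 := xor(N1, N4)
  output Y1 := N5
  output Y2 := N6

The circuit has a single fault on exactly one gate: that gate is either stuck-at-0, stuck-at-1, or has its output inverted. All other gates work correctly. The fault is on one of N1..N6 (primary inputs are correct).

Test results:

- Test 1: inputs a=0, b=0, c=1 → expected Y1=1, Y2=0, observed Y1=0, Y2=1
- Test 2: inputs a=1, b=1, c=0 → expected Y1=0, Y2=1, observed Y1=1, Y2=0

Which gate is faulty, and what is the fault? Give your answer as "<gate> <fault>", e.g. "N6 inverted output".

Fault-free values for test 1 (a=0, b=0, c=1): N1=1, N2=0, N3=0, N4=1, N5=1, N6=0, giving Y1=1, Y2=0. Observed Y1=0, Y2=1.
Test 1: faults giving observed Y1=0, Y2=1 are {N4 stuck-at-0, N4 inverted output}.
Test 2 (a=1, b=1, c=0): fault-free N1=1, N2=1, N3=0, N4=0, N5=0, N6=1 → Y1=0, Y2=1; observed Y1=1, Y2=0. Eliminates N4 stuck-at-0.
Only N4 inverted output is consistent with every test.

N4 inverted output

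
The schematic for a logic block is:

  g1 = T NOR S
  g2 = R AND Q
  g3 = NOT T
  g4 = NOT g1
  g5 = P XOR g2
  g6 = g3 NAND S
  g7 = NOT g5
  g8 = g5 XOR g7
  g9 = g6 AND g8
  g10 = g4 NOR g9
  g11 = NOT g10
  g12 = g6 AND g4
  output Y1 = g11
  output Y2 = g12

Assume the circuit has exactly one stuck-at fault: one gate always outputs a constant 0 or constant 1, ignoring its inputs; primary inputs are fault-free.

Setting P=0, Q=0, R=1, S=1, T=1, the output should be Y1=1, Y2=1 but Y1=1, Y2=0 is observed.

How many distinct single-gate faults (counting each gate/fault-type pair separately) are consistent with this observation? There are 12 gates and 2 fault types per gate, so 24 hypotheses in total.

Fault-free: g1=0, g2=0, g3=0, g4=1, g5=0, g6=1, g7=1, g8=1, g9=1, g10=0, g11=1, g12=1 → Y1=1, Y2=1. Observed Y1=1, Y2=0.
  g1: stuck-at-1 ✓; others ✗
  g2: none of the 2 fault types match ✗
  g3: stuck-at-1 ✓; others ✗
  g4: stuck-at-0 ✓; others ✗
  g5: none of the 2 fault types match ✗
  g6: stuck-at-0 ✓; others ✗
  g7: none of the 2 fault types match ✗
  g8: none of the 2 fault types match ✗
  g9: none of the 2 fault types match ✗
  g10: none of the 2 fault types match ✗
  g11: none of the 2 fault types match ✗
  g12: stuck-at-0 ✓; others ✗
Consistent faults: {g1 stuck-at-1, g3 stuck-at-1, g4 stuck-at-0, g6 stuck-at-0, g12 stuck-at-0} — 5 in all.

5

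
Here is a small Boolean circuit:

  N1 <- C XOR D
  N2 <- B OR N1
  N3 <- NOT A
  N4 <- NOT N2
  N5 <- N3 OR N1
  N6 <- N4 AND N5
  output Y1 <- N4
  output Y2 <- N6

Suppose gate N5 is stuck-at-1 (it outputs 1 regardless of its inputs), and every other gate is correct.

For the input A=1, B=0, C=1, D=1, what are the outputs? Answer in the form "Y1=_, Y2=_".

Y1=1, Y2=1

Propagate with N5 forced: N1=0, N2=0, N3=0, N4=1, N5=1 [stuck-at-1], N6=1.
So the outputs are Y1=1, Y2=1. (Without the fault they would be Y1=1, Y2=0.)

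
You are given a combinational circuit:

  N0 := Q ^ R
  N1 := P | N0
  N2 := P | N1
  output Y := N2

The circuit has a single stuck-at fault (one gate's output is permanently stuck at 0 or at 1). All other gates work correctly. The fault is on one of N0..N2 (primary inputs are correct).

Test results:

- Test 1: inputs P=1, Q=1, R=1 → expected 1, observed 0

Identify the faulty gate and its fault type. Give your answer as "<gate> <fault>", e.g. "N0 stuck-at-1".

Fault-free values for test 1 (P=1, Q=1, R=1): N0=0, N1=1, N2=1, giving Y=1. Observed 0.
Test 1: faults giving observed 0 are {N2 stuck-at-0}.
Only N2 stuck-at-0 is consistent with every test.

N2 stuck-at-0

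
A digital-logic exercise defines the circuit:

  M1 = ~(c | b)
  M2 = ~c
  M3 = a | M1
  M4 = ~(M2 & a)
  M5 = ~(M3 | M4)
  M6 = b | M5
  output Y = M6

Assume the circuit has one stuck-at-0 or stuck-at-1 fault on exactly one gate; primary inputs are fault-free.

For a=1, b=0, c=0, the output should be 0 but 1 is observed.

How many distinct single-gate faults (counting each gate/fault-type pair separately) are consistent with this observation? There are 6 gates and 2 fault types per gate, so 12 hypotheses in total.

Fault-free: M1=1, M2=1, M3=1, M4=0, M5=0, M6=0 → 0. Observed 1.
  M1 stuck-at-0: output 0 ✗
  M1 stuck-at-1: output 0 ✗
  M2 stuck-at-0: output 0 ✗
  M2 stuck-at-1: output 0 ✗
  M3 stuck-at-0: output 1 ✓
  M3 stuck-at-1: output 0 ✗
  M4 stuck-at-0: output 0 ✗
  M4 stuck-at-1: output 0 ✗
  M5 stuck-at-0: output 0 ✗
  M5 stuck-at-1: output 1 ✓
  M6 stuck-at-0: output 0 ✗
  M6 stuck-at-1: output 1 ✓
Consistent faults: {M3 stuck-at-0, M5 stuck-at-1, M6 stuck-at-1} — 3 in all.

3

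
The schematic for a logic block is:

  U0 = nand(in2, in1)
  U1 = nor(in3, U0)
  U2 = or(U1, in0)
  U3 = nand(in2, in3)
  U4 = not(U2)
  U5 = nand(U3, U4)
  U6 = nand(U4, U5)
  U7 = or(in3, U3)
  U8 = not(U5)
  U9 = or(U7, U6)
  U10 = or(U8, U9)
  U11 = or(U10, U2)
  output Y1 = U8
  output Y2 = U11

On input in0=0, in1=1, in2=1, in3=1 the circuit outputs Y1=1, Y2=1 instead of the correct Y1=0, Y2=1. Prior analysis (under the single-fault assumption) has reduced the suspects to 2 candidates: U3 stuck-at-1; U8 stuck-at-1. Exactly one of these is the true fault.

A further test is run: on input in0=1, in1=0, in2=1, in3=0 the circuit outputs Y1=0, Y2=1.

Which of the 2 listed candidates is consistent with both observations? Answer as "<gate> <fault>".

U3 stuck-at-1

Evaluate each candidate on input in0=1, in1=0, in2=1, in3=0:
  U3 stuck-at-1: U0=1, U1=0, U2=1, U3=1 [stuck-at-1], U4=0, U5=1, U6=1, U7=1, U8=0, U9=1, U10=1, U11=1 → Y1=0, Y2=1 — matches
  U8 stuck-at-1: U0=1, U1=0, U2=1, U3=1, U4=0, U5=1, U6=1, U7=1, U8=1 [stuck-at-1], U9=1, U10=1, U11=1 → Y1=1, Y2=1 — eliminated
Only U3 stuck-at-1 reproduces the observed Y1=0, Y2=1.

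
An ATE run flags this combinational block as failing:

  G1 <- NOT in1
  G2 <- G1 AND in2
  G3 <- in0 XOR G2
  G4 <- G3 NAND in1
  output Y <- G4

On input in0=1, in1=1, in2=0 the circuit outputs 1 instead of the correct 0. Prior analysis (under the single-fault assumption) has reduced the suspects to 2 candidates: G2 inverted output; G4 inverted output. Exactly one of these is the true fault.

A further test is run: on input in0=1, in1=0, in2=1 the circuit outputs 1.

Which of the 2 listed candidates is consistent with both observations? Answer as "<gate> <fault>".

Evaluate each candidate on input in0=1, in1=0, in2=1:
  G2 inverted output: G1=1, G2=0 [inverted output], G3=1, G4=1 → 1 — matches
  G4 inverted output: G1=1, G2=1, G3=0, G4=0 [inverted output] → 0 — eliminated
Only G2 inverted output reproduces the observed 1.

G2 inverted output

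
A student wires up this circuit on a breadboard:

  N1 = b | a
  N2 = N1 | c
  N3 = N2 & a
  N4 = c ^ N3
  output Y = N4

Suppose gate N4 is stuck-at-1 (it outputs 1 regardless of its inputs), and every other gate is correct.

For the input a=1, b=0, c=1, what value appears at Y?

1

Propagate with N4 forced: N1=1, N2=1, N3=1, N4=1 [stuck-at-1].
So Y = 1. (Without the fault it would be 0.)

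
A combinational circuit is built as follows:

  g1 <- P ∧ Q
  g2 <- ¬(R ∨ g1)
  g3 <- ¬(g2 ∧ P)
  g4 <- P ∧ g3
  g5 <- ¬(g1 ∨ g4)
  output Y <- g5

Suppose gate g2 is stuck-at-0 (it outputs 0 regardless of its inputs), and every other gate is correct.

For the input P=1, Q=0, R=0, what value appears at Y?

0

Propagate with g2 forced: g1=0, g2=0 [stuck-at-0], g3=1, g4=1, g5=0.
So Y = 0. (Without the fault it would be 1.)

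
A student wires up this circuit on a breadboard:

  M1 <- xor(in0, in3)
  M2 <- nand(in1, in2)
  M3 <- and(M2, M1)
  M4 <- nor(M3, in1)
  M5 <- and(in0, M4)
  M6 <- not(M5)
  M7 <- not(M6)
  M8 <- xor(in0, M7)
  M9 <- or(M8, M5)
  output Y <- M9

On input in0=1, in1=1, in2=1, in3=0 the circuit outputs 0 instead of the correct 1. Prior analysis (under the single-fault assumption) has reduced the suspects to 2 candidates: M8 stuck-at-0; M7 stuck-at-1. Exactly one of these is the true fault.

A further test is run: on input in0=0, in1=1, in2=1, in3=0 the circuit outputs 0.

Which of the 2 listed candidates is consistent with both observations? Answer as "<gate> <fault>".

Evaluate each candidate on input in0=0, in1=1, in2=1, in3=0:
  M8 stuck-at-0: M1=0, M2=0, M3=0, M4=0, M5=0, M6=1, M7=0, M8=0 [stuck-at-0], M9=0 → 0 — matches
  M7 stuck-at-1: M1=0, M2=0, M3=0, M4=0, M5=0, M6=1, M7=1 [stuck-at-1], M8=1, M9=1 → 1 — eliminated
Only M8 stuck-at-0 reproduces the observed 0.

M8 stuck-at-0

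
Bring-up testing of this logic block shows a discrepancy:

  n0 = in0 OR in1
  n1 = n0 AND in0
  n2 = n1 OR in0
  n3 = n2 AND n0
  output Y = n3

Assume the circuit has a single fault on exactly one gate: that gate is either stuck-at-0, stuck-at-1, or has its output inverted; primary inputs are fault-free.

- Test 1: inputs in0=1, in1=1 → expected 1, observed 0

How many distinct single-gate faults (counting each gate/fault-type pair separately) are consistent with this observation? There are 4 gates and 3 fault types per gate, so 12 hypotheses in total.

Fault-free: n0=1, n1=1, n2=1, n3=1 → 1. Observed 0.
  n0 stuck-at-0: output 0 ✓
  n0 stuck-at-1: output 1 ✗
  n0 inverted output: output 0 ✓
  n1 stuck-at-0: output 1 ✗
  n1 stuck-at-1: output 1 ✗
  n1 inverted output: output 1 ✗
  n2 stuck-at-0: output 0 ✓
  n2 stuck-at-1: output 1 ✗
  n2 inverted output: output 0 ✓
  n3 stuck-at-0: output 0 ✓
  n3 stuck-at-1: output 1 ✗
  n3 inverted output: output 0 ✓
Consistent faults: {n0 stuck-at-0, n0 inverted output, n2 stuck-at-0, n2 inverted output, n3 stuck-at-0, n3 inverted output} — 6 in all.

6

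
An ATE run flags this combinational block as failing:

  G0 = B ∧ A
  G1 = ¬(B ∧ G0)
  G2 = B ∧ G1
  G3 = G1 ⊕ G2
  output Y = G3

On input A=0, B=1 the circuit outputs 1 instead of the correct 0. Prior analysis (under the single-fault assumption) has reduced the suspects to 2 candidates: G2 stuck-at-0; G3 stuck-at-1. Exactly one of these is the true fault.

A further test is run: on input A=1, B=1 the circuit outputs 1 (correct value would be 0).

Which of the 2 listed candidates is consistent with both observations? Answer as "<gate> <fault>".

G3 stuck-at-1

Evaluate each candidate on input A=1, B=1:
  G2 stuck-at-0: G0=1, G1=0, G2=0 [stuck-at-0], G3=0 → 0 — eliminated
  G3 stuck-at-1: G0=1, G1=0, G2=0, G3=1 [stuck-at-1] → 1 — matches
Only G3 stuck-at-1 reproduces the observed 1.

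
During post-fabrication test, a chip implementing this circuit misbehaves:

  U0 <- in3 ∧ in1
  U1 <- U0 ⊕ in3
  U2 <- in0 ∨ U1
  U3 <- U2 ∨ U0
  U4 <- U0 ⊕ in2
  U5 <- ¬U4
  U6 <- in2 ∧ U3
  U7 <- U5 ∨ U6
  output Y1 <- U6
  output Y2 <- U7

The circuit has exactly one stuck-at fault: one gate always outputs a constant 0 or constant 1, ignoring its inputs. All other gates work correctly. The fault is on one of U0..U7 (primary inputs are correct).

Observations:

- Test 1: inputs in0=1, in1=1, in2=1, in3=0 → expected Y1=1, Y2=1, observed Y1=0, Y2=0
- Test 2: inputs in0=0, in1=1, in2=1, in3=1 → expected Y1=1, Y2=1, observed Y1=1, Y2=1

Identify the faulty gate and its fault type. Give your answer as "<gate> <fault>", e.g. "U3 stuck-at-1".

U2 stuck-at-0

Fault-free values for test 1 (in0=1, in1=1, in2=1, in3=0): U0=0, U1=0, U2=1, U3=1, U4=1, U5=0, U6=1, U7=1, giving Y1=1, Y2=1. Observed Y1=0, Y2=0.
Test 1: faults giving observed Y1=0, Y2=0 are {U2 stuck-at-0, U3 stuck-at-0, U6 stuck-at-0}.
Test 2 (in0=0, in1=1, in2=1, in3=1): fault-free U0=1, U1=0, U2=0, U3=1, U4=0, U5=1, U6=1, U7=1 → Y1=1, Y2=1; observed Y1=1, Y2=1. Eliminates U3 stuck-at-0, U6 stuck-at-0.
Only U2 stuck-at-0 is consistent with every test.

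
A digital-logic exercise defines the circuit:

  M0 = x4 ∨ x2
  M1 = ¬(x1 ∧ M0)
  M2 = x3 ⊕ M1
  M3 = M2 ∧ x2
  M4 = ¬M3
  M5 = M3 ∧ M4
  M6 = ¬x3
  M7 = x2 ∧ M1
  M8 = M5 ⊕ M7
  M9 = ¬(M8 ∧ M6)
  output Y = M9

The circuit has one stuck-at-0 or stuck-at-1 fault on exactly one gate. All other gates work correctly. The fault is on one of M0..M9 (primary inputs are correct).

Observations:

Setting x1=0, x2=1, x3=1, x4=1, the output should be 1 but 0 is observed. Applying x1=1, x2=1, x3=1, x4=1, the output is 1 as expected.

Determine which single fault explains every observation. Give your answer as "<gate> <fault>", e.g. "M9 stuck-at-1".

Fault-free values for test 1 (x1=0, x2=1, x3=1, x4=1): M0=1, M1=1, M2=0, M3=0, M4=1, M5=0, M6=0, M7=1, M8=1, M9=1, giving Y=1. Observed 0.
Test 1: faults giving observed 0 are {M6 stuck-at-1, M9 stuck-at-0}.
Test 2 (x1=1, x2=1, x3=1, x4=1): fault-free M0=1, M1=0, M2=1, M3=1, M4=0, M5=0, M6=0, M7=0, M8=0, M9=1 → 1; observed 1. Eliminates M9 stuck-at-0.
Only M6 stuck-at-1 is consistent with every test.

M6 stuck-at-1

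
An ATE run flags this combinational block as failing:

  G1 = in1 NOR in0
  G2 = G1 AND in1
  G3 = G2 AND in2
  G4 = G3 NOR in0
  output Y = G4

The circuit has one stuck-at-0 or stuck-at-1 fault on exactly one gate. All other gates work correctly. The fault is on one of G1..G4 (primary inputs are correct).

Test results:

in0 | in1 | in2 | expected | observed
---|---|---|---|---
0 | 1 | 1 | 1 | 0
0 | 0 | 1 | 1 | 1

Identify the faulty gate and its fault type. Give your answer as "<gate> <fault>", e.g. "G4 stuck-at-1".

G1 stuck-at-1

Fault-free values for test 1 (in0=0, in1=1, in2=1): G1=0, G2=0, G3=0, G4=1, giving Y=1. Observed 0.
Test 1: faults giving observed 0 are {G1 stuck-at-1, G2 stuck-at-1, G3 stuck-at-1, G4 stuck-at-0}.
Test 2 (in0=0, in1=0, in2=1): fault-free G1=1, G2=0, G3=0, G4=1 → 1; observed 1. Eliminates G2 stuck-at-1, G3 stuck-at-1, G4 stuck-at-0.
Only G1 stuck-at-1 is consistent with every test.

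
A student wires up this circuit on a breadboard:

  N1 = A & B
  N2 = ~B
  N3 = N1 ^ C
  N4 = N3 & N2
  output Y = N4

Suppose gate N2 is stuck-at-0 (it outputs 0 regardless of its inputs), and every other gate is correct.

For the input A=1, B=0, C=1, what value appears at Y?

0

Propagate with N2 forced: N1=0, N2=0 [stuck-at-0], N3=1, N4=0.
So Y = 0. (Without the fault it would be 1.)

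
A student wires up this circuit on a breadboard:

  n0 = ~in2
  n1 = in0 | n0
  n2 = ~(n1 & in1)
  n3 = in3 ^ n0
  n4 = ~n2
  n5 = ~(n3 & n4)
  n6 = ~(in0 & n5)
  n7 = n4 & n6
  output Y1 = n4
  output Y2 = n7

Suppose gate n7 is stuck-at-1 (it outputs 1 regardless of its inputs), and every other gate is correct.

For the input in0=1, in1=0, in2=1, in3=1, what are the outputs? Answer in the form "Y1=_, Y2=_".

Propagate with n7 forced: n0=0, n1=1, n2=1, n3=1, n4=0, n5=1, n6=0, n7=1 [stuck-at-1].
So the outputs are Y1=0, Y2=1. (Without the fault they would be Y1=0, Y2=0.)

Y1=0, Y2=1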